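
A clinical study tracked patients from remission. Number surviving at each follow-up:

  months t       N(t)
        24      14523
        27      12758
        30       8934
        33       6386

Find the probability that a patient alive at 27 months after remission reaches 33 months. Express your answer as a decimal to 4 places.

The conditional survival probability is N(33)/N(27) = 6386/12758 = 0.500549.

0.5005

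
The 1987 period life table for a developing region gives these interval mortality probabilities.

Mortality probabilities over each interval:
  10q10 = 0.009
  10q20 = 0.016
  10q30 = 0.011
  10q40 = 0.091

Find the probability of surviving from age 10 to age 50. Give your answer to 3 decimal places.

0.877

40p10 = (1 − 0.009) × (1 − 0.016) × (1 − 0.011) × (1 − 0.091).
= 0.991 × 0.984 × 0.989 × 0.909 = 0.876655.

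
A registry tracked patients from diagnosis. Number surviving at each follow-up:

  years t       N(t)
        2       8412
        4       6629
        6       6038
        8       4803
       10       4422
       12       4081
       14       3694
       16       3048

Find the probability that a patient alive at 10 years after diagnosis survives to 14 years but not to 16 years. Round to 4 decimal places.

This is the probability of reaching 14 but not 16, conditional on being alive at 10: (N(14) − N(16)) / N(10).
= (3694 − 3048) / 4422 = 646 / 4422 = 0.146088.

0.1461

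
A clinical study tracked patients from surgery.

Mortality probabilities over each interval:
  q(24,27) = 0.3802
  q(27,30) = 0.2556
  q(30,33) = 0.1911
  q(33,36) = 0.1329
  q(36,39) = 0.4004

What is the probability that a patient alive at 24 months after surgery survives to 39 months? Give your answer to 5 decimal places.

0.19404

Chaining the interval survival probabilities: (1 − 0.3802) × (1 − 0.2556) × (1 − 0.1911) × (1 − 0.1329) × (1 − 0.4004).
= 0.6198 × 0.7444 × 0.8089 × 0.8671 × 0.5996 = 0.194037.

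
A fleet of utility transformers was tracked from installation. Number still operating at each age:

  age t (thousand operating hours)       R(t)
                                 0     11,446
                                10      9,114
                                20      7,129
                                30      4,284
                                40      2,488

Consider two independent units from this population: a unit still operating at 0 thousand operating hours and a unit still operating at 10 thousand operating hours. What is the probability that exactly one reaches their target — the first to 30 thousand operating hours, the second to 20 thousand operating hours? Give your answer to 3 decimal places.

p₁ = R(30)/R(0) = 4,284/11,446 = 0.374279; p₂ = R(20)/R(10) = 7,129/9,114 = 0.782203.
P(exactly one) = p₁(1−p₂) + (1−p₁)p₂ = 0.081517 + 0.489441 = 0.570958.

0.571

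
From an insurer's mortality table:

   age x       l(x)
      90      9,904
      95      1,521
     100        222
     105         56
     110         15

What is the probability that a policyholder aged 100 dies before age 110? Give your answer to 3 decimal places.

0.932

P(die before 110 | alive at 100) = 1 − l(110)/l(100) = 1 − 15/222 = (207)/222 = 0.932432.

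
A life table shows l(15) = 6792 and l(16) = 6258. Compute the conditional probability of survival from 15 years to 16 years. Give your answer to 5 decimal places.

The conditional survival probability is l(16)/l(15) = 6258/6792 = 0.921378.

0.92138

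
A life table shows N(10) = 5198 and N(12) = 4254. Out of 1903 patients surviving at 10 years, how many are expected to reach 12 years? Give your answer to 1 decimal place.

The relevant probability is 4254/5198 = 0.818392.
Expected number = 1903 × 0.818392 = 1557.4.

1557.4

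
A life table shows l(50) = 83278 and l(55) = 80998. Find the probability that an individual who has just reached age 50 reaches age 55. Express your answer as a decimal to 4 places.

0.9726

The conditional survival probability is l(55)/l(50) = 80998/83278 = 0.972622.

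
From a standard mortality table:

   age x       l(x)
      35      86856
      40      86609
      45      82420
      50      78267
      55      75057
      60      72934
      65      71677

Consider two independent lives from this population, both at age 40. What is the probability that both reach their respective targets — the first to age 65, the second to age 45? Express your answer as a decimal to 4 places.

p₁ = l(65)/l(40) = 71677/86609 = 0.827593; p₂ = l(45)/l(40) = 82420/86609 = 0.951633.
P(both) = p₁ × p₂ = 0.827593 × 0.951633 = 0.787565.

0.7876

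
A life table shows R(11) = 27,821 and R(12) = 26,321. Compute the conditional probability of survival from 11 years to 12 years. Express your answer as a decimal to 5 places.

The conditional survival probability is R(12)/R(11) = 26,321/27,821 = 0.946084.

0.94608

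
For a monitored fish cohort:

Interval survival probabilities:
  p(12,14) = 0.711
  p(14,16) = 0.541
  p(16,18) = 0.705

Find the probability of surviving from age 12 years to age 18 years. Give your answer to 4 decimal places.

0.2712

The overall survival probability is 0.711 × 0.541 × 0.705.
= 0.271179.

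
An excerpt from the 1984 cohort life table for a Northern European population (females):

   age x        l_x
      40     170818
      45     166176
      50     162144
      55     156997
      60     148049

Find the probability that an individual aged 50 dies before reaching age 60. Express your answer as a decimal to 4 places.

P(die before 60 | alive at 50) = 1 − l_60/l_50 = 1 − 148049/162144 = (14095)/162144 = 0.086929.

0.0869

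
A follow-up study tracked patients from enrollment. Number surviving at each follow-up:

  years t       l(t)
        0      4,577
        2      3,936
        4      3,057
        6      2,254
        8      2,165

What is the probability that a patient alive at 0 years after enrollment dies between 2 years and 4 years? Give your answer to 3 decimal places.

0.192

This is the probability of reaching 2 but not 4, conditional on being alive at 0: (l(2) − l(4)) / l(0).
= (3,936 − 3,057) / 4,577 = 879 / 4,577 = 0.192047.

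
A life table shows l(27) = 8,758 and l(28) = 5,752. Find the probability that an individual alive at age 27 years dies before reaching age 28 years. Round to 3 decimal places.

P(die before 28 | alive at 27) = 1 − l(28)/l(27) = 1 − 5,752/8,758 = (3,006)/8,758 = 0.343229.

0.343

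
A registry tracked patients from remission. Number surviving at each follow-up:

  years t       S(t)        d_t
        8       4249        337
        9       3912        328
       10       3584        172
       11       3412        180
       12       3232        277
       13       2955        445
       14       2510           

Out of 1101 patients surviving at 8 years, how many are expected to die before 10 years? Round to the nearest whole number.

The relevant probability is 1 − 3584/4249 = 0.156507.
Expected number = 1101 × 0.156507 = 172.

172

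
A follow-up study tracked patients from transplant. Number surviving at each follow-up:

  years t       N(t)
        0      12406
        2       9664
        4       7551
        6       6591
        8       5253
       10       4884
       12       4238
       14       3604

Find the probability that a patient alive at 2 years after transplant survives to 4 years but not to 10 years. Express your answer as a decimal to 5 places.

This is the probability of reaching 4 but not 10, conditional on being alive at 2: (N(4) − N(10)) / N(2).
= (7551 − 4884) / 9664 = 2667 / 9664 = 0.275973.

0.27597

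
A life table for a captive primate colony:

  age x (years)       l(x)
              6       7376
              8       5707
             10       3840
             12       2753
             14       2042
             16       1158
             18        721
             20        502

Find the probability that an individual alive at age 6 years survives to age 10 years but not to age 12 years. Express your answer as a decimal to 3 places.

0.147

This is the probability of reaching 10 but not 12, conditional on being alive at 6: (l(10) − l(12)) / l(6).
= (3840 − 2753) / 7376 = 1087 / 7376 = 0.147370.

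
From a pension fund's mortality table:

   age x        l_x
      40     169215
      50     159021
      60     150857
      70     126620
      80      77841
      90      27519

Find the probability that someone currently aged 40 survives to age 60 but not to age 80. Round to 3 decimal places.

0.431

This is the probability of reaching 60 but not 80, conditional on being alive at 40: (l_60 − l_80) / l_40.
= (150857 − 77841) / 169215 = 73016 / 169215 = 0.431498.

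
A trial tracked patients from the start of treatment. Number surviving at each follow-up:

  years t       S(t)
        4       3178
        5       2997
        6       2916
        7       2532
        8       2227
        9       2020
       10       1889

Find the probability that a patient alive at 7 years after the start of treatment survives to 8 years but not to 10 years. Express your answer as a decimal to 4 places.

This is the probability of reaching 8 but not 10, conditional on being alive at 7: (S(8) − S(10)) / S(7).
= (2227 − 1889) / 2532 = 338 / 2532 = 0.133491.

0.1335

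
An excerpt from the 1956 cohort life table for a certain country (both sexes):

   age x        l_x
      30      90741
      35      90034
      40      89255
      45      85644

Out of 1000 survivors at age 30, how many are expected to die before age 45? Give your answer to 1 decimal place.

56.2

The relevant probability is 1 − 85644/90741 = 0.056171.
Expected number = 1000 × 0.056171 = 56.2.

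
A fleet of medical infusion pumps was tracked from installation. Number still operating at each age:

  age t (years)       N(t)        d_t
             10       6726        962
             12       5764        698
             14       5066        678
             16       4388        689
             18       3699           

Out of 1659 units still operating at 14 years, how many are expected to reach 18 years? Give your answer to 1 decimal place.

1211.3

The relevant probability is 3699/5066 = 0.730162.
Expected number = 1659 × 0.730162 = 1211.3.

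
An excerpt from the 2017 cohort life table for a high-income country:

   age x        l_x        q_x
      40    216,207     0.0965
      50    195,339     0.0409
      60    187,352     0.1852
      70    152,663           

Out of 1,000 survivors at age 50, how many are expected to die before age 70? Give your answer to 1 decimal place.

218.5

The relevant probability is 1 − 152,663/195,339 = 0.218471.
Expected number = 1,000 × 0.218471 = 218.5.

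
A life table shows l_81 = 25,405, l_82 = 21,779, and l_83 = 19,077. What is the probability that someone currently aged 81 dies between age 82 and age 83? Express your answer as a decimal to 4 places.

0.1064

This is the probability of reaching 82 but not 83, conditional on being alive at 81: (l_82 − l_83) / l_81.
= (21,779 − 19,077) / 25,405 = 2,702 / 25,405 = 0.106357.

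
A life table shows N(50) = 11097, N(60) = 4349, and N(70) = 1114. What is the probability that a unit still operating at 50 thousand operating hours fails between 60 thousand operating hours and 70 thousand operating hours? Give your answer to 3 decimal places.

This is the probability of reaching 60 but not 70, conditional on being operational at 50: (N(60) − N(70)) / N(50).
= (4349 − 1114) / 11097 = 3235 / 11097 = 0.291520.

0.292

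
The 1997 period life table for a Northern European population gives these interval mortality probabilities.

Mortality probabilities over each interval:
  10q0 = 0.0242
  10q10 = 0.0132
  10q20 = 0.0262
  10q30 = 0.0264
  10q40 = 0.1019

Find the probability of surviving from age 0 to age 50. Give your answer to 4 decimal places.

0.8199

The overall survival probability is (1 − 0.0242) × (1 − 0.0132) × (1 − 0.0262) × (1 − 0.0264) × (1 − 0.1019).
= 0.9758 × 0.9868 × 0.9738 × 0.9736 × 0.8981 = 0.819908.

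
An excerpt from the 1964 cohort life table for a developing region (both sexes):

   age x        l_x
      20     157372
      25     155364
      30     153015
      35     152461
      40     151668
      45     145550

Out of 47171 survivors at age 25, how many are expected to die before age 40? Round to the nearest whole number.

The relevant probability is 1 − 151668/155364 = 0.023789.
Expected number = 47171 × 0.023789 = 1122.

1122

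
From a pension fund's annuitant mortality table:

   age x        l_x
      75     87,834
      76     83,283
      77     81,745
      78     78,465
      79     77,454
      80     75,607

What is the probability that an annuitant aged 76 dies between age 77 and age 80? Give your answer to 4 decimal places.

This is the probability of reaching 77 but not 80, conditional on being alive at 76: (l_77 − l_80) / l_76.
= (81,745 − 75,607) / 83,283 = 6,138 / 83,283 = 0.073701.

0.0737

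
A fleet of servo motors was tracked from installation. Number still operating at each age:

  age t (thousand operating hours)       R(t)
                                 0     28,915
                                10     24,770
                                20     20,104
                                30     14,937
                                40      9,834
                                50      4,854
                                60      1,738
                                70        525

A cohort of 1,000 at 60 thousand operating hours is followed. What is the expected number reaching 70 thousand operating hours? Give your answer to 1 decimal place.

The relevant probability is 525/1,738 = 0.302071.
Expected number = 1,000 × 0.302071 = 302.1.

302.1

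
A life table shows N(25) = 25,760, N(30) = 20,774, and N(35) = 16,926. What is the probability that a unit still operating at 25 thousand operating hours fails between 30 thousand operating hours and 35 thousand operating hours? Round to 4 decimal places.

This is the probability of reaching 30 but not 35, conditional on being operational at 25: (N(30) − N(35)) / N(25).
= (20,774 − 16,926) / 25,760 = 3,848 / 25,760 = 0.149379.

0.1494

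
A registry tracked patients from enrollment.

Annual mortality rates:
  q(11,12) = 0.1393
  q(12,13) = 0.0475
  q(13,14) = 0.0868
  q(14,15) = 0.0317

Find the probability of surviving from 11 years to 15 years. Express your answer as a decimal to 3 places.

0.725

P(survive 11→15) = (1 − 0.1393) × (1 − 0.0475) × (1 − 0.0868) × (1 − 0.0317).
= 0.8607 × 0.9525 × 0.9132 × 0.9683 = 0.724924.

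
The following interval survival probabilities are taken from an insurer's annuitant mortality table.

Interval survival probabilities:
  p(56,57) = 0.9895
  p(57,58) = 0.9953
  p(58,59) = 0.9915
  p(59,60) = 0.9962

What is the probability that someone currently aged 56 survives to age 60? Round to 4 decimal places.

0.9728

P(survive 56→60) = 0.9895 × 0.9953 × 0.9915 × 0.9962.
= 0.972768.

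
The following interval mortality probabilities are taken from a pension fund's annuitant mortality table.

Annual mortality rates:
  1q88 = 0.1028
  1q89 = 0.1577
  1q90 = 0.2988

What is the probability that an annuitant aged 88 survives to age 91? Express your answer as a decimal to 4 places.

0.5299

The overall survival probability is (1 − 0.1028) × (1 − 0.1577) × (1 − 0.2988).
= 0.8972 × 0.8423 × 0.7012 = 0.529905.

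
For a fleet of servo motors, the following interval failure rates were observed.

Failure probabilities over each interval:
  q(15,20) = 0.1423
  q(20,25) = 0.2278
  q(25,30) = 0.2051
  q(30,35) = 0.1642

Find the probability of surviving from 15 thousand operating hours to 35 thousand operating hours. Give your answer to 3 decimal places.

0.440

The overall survival probability is (1 − 0.1423) × (1 − 0.2278) × (1 − 0.2051) × (1 − 0.1642).
= 0.8577 × 0.7722 × 0.7949 × 0.8358 = 0.440028.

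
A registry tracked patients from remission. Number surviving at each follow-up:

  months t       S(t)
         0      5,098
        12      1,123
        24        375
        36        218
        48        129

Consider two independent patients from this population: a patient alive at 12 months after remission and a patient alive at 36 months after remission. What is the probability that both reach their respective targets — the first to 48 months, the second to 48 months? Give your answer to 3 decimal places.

0.068

p₁ = S(48)/S(12) = 129/1,123 = 0.114871; p₂ = S(48)/S(36) = 129/218 = 0.591743.
P(both) = p₁ × p₂ = 0.114871 × 0.591743 = 0.067974.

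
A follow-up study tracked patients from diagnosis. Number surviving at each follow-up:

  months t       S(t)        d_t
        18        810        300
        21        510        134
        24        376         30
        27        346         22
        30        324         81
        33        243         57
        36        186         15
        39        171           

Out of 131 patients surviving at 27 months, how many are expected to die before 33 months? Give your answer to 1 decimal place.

The relevant probability is 1 − 243/346 = 0.297688.
Expected number = 131 × 0.297688 = 39.0.

39.0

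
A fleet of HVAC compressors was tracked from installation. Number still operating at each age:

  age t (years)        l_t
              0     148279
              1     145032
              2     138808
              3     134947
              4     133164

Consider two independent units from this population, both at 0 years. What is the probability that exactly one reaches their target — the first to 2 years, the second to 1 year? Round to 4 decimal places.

0.0830

p₁ = l_2/l_0 = 138808/148279 = 0.936127; p₂ = l_1/l_0 = 145032/148279 = 0.978102.
P(exactly one) = p₁(1−p₂) + (1−p₁)p₂ = 0.020499 + 0.062474 = 0.082974.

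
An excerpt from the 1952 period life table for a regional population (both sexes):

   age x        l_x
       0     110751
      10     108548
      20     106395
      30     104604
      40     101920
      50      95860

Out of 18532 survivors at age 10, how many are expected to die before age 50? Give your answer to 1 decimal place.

2166.2

The relevant probability is 1 − 95860/108548 = 0.116888.
Expected number = 18532 × 0.116888 = 2166.2.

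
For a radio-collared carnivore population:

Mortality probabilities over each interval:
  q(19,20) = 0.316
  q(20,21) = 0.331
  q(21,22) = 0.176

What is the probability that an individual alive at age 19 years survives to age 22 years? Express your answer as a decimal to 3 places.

0.377

Survival from 19 to 22 is the product of surviving each interval: (1 − 0.316) × (1 − 0.331) × (1 − 0.176).
= 0.684 × 0.669 × 0.824 = 0.377059.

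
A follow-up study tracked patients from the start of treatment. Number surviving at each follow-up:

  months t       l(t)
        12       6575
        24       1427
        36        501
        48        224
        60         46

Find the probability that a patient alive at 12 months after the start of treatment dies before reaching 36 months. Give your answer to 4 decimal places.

P(die before 36 | alive at 12) = 1 − l(36)/l(12) = 1 − 501/6575 = (6074)/6575 = 0.923802.

0.9238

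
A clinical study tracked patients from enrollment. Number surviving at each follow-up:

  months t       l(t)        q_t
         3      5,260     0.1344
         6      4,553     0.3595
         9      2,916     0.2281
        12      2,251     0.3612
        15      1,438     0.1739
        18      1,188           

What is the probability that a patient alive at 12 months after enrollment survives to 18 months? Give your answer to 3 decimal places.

0.528

The conditional survival probability is l(18)/l(12) = 1,188/2,251 = 0.527765.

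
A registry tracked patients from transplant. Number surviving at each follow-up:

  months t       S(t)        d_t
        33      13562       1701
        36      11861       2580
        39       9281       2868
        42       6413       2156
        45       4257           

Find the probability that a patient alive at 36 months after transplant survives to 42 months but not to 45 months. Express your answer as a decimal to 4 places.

This is the probability of reaching 42 but not 45, conditional on being alive at 36: (S(42) − S(45)) / S(36).
= (6413 − 4257) / 11861 = 2156 / 11861 = 0.181772.

0.1818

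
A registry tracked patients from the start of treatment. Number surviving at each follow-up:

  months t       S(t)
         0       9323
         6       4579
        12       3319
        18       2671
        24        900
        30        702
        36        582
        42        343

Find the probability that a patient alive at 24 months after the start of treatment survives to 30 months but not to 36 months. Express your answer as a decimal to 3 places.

This is the probability of reaching 30 but not 36, conditional on being alive at 24: (S(30) − S(36)) / S(24).
= (702 − 582) / 900 = 120 / 900 = 0.133333.

0.133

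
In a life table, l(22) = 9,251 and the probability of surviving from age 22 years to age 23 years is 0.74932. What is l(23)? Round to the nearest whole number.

6932

l(23) = l(22) × p = 9,251 × 0.74932 = 6932.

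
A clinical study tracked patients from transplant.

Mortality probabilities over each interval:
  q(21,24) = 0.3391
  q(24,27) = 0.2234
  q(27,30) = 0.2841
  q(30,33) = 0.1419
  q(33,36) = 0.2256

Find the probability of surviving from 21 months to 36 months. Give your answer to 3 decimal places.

P(survive 21→36) = (1 − 0.3391) × (1 − 0.2234) × (1 − 0.2841) × (1 − 0.1419) × (1 − 0.2256).
= 0.6609 × 0.7766 × 0.7159 × 0.8581 × 0.7744 = 0.244168.

0.244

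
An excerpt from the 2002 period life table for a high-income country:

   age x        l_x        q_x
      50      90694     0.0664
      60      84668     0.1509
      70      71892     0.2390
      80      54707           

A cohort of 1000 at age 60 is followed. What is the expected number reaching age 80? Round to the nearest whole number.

646

The relevant probability is 54707/84668 = 0.646135.
Expected number = 1000 × 0.646135 = 646.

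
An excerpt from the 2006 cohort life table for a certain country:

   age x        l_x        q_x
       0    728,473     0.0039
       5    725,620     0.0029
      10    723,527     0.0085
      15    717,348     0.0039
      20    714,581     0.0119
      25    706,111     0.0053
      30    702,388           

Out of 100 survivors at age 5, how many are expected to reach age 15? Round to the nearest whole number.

The relevant probability is 717,348/725,620 = 0.988600.
Expected number = 100 × 0.988600 = 99.

99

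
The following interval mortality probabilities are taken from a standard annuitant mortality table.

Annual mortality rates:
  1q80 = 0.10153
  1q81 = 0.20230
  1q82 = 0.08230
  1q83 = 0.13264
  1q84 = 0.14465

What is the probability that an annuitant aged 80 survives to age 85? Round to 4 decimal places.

0.4880

The overall survival probability is (1 − 0.10153) × (1 − 0.20230) × (1 − 0.08230) × (1 − 0.13264) × (1 − 0.14465).
= 0.89847 × 0.79770 × 0.91770 × 0.86736 × 0.85535 = 0.487963.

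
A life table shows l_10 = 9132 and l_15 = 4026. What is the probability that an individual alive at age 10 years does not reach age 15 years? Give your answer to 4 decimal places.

P(die before 15 | alive at 10) = 1 − l_15/l_10 = 1 − 4026/9132 = (5106)/9132 = 0.559133.

0.5591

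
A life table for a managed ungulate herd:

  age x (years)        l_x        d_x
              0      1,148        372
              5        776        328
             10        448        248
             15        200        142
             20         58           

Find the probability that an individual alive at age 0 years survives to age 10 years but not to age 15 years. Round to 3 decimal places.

0.216

This is the probability of reaching 10 but not 15, conditional on being alive at 0: (l_10 − l_15) / l_0.
= (448 − 200) / 1,148 = 248 / 1,148 = 0.216028.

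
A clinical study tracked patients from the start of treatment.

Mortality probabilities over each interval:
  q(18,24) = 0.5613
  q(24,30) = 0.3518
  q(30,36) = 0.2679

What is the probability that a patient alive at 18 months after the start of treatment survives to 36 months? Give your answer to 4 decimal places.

Survival from 18 to 36 is the product of surviving each interval: (1 − 0.5613) × (1 − 0.3518) × (1 − 0.2679).
= 0.4387 × 0.6482 × 0.7321 = 0.208184.

0.2082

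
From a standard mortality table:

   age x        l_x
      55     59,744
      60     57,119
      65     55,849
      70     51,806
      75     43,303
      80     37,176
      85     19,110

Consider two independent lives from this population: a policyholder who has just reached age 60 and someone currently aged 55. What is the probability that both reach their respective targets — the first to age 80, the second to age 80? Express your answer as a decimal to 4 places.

0.4050

p₁ = l_80/l_60 = 37,176/57,119 = 0.650852; p₂ = l_80/l_55 = 37,176/59,744 = 0.622255.
P(both) = p₁ × p₂ = 0.650852 × 0.622255 = 0.404996.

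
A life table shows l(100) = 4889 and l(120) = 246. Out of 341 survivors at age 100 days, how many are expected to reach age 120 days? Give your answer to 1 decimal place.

17.2

The relevant probability is 246/4889 = 0.050317.
Expected number = 341 × 0.050317 = 17.2.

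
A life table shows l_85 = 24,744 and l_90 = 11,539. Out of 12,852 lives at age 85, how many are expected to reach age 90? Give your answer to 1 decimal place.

5993.3

The relevant probability is 11,539/24,744 = 0.466335.
Expected number = 12,852 × 0.466335 = 5993.3.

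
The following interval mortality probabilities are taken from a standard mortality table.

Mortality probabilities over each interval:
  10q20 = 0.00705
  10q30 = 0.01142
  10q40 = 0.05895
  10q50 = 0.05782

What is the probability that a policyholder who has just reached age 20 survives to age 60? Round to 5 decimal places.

Chaining the interval survival probabilities: (1 − 0.00705) × (1 − 0.01142) × (1 − 0.05895) × (1 − 0.05782).
= 0.99295 × 0.98858 × 0.94105 × 0.94218 = 0.870334.

0.87033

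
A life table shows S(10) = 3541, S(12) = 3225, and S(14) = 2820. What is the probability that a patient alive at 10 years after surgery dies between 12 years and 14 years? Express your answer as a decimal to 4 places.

This is the probability of reaching 12 but not 14, conditional on being alive at 10: (S(12) − S(14)) / S(10).
= (3225 − 2820) / 3541 = 405 / 3541 = 0.114374.

0.1144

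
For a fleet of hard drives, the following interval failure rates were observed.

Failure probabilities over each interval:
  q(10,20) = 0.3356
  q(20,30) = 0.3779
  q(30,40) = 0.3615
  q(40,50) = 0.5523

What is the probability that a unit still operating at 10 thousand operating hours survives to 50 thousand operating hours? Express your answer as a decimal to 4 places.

0.1182

Survival from 10 to 50 is the product of surviving each interval: (1 − 0.3356) × (1 − 0.3779) × (1 − 0.3615) × (1 − 0.5523).
= 0.6644 × 0.6221 × 0.6385 × 0.4477 = 0.118151.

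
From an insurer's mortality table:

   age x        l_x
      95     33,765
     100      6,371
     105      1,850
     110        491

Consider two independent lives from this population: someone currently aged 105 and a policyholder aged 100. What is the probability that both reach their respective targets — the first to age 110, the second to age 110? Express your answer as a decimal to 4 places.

0.0205

p₁ = l_110/l_105 = 491/1,850 = 0.265405; p₂ = l_110/l_100 = 491/6,371 = 0.077068.
P(both) = p₁ × p₂ = 0.265405 × 0.077068 = 0.020454.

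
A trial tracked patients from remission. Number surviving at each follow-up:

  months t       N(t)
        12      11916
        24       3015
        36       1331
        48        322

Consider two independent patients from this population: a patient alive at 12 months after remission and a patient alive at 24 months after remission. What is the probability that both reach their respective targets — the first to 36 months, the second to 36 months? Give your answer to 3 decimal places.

0.049

p₁ = N(36)/N(12) = 1331/11916 = 0.111699; p₂ = N(36)/N(24) = 1331/3015 = 0.441459.
P(both) = p₁ × p₂ = 0.111699 × 0.441459 = 0.049311.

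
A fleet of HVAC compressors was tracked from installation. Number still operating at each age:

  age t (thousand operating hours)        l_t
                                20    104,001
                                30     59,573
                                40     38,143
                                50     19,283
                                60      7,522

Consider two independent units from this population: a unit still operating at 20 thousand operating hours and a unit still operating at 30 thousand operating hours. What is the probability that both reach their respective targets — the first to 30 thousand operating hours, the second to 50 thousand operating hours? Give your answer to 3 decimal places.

p₁ = l_30/l_20 = 59,573/104,001 = 0.572812; p₂ = l_50/l_30 = 19,283/59,573 = 0.323687.
P(both) = p₁ × p₂ = 0.572812 × 0.323687 = 0.185412.

0.185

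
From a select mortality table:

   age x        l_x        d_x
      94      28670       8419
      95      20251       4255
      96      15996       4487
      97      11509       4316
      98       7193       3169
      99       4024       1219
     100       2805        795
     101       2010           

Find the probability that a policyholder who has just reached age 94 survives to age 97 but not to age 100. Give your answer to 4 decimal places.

0.3036

We want 3|3q94 = (l_97 − l_100)/l_94.
This is the probability of reaching 97 but not 100, conditional on being alive at 94: (l_97 − l_100) / l_94.
= (11509 − 2805) / 28670 = 8704 / 28670 = 0.303593.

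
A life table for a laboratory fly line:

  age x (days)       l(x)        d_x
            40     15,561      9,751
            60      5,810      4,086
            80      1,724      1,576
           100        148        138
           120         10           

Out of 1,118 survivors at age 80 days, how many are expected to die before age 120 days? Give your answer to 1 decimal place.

1111.5

The relevant probability is 1 − 10/1,724 = 0.994200.
Expected number = 1,118 × 0.994200 = 1111.5.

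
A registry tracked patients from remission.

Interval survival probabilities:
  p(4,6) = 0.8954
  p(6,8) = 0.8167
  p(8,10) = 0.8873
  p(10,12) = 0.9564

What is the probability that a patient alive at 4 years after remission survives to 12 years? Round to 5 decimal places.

P(survive 4→12) = 0.8954 × 0.8167 × 0.8873 × 0.9564.
= 0.620568.

0.62057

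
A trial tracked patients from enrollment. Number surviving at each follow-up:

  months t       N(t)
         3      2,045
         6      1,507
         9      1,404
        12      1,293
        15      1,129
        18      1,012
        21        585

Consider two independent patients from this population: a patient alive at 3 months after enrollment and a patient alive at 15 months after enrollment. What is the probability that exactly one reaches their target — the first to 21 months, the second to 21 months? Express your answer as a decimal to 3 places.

p₁ = N(21)/N(3) = 585/2,045 = 0.286064; p₂ = N(21)/N(15) = 585/1,129 = 0.518158.
P(exactly one) = p₁(1−p₂) + (1−p₁)p₂ = 0.137838 + 0.369932 = 0.507769.

0.508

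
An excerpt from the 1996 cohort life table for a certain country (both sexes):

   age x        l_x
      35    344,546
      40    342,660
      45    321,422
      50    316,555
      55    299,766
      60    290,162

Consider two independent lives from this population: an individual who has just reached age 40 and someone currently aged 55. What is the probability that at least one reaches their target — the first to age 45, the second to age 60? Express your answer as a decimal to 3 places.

p₁ = l_45/l_40 = 321,422/342,660 = 0.938020; p₂ = l_60/l_55 = 290,162/299,766 = 0.967962.
P(at least one) = 1 − (1−p₁)(1−p₂) = 1 − 0.061980 × 0.032038 = 0.998014.

0.998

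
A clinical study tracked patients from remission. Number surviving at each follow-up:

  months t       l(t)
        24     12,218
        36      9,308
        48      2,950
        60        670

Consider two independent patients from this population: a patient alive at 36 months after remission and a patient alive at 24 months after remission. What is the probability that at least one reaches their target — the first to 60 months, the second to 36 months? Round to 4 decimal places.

p₁ = l(60)/l(36) = 670/9,308 = 0.071981; p₂ = l(36)/l(24) = 9,308/12,218 = 0.761827.
P(at least one) = 1 − (1−p₁)(1−p₂) = 1 − 0.928019 × 0.238173 = 0.778971.

0.7790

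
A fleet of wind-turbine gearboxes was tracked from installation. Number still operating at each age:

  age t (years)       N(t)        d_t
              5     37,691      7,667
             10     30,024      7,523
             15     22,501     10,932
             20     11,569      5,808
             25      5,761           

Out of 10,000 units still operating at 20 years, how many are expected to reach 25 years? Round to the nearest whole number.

The relevant probability is 5,761/11,569 = 0.497969.
Expected number = 10,000 × 0.497969 = 4980.

4980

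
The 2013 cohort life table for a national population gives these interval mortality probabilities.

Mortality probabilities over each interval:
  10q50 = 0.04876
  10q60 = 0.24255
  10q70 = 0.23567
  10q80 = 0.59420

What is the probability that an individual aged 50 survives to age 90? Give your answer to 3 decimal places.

0.223

Chaining the interval survival probabilities: (1 − 0.04876) × (1 − 0.24255) × (1 − 0.23567) × (1 − 0.59420).
= 0.95124 × 0.75745 × 0.76433 × 0.40580 = 0.223479.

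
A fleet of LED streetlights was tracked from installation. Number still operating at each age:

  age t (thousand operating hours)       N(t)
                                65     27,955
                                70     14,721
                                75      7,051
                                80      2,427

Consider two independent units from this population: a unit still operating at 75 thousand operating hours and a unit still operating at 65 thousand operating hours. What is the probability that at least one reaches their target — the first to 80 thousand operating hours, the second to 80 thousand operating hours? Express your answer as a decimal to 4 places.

p₁ = N(80)/N(75) = 2,427/7,051 = 0.344206; p₂ = N(80)/N(65) = 2,427/27,955 = 0.086818.
P(at least one) = 1 − (1−p₁)(1−p₂) = 1 − 0.655794 × 0.913182 = 0.401141.

0.4011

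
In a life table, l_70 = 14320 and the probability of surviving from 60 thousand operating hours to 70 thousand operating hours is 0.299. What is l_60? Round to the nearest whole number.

l_60 = l_70 / p = 14320 / 0.299 = 47893.

47893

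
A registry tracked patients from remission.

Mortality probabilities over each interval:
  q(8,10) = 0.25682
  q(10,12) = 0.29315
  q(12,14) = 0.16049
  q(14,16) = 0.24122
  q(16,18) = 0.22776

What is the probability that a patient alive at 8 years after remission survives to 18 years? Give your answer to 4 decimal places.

0.2584

The overall survival probability is (1 − 0.25682) × (1 − 0.29315) × (1 − 0.16049) × (1 − 0.24122) × (1 − 0.22776).
= 0.74318 × 0.70685 × 0.83951 × 0.75878 × 0.77224 = 0.258414.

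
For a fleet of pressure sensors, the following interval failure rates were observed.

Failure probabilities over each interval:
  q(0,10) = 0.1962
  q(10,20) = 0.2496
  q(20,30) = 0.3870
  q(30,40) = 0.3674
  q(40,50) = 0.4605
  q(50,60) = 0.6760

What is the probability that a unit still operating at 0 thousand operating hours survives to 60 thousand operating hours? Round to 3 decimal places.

0.041

The overall survival probability is (1 − 0.1962) × (1 − 0.2496) × (1 − 0.3870) × (1 − 0.3674) × (1 − 0.4605) × (1 − 0.6760).
= 0.8038 × 0.7504 × 0.6130 × 0.6326 × 0.5395 × 0.3240 = 0.040885.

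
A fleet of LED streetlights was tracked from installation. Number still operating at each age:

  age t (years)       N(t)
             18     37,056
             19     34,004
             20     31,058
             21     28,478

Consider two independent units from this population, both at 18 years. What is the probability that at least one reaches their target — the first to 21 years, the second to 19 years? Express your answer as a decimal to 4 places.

p₁ = N(21)/N(18) = 28,478/37,056 = 0.768513; p₂ = N(19)/N(18) = 34,004/37,056 = 0.917638.
P(at least one) = 1 − (1−p₁)(1−p₂) = 1 − 0.231487 × 0.082362 = 0.980934.

0.9809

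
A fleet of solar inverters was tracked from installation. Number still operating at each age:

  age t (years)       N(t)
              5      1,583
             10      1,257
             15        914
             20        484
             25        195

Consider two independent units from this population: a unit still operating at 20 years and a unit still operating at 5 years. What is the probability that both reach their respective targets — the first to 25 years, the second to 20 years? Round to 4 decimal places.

p₁ = N(25)/N(20) = 195/484 = 0.402893; p₂ = N(20)/N(5) = 484/1,583 = 0.305749.
P(both) = p₁ × p₂ = 0.402893 × 0.305749 = 0.123184.

0.1232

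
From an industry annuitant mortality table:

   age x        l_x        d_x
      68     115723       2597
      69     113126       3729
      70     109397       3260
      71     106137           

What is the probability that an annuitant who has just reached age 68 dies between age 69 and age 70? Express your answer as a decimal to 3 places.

0.032

We want 1|1q68 = (l_69 − l_70)/l_68.
This is the probability of reaching 69 but not 70, conditional on being alive at 68: (l_69 − l_70) / l_68.
= (113126 − 109397) / 115723 = 3729 / 115723 = 0.032223.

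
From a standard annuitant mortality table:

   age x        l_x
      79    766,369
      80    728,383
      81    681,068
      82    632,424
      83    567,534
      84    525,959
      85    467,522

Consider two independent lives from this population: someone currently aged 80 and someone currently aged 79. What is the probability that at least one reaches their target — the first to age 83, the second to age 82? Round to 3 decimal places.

p₁ = l_83/l_80 = 567,534/728,383 = 0.779170; p₂ = l_82/l_79 = 632,424/766,369 = 0.825221.
P(at least one) = 1 − (1−p₁)(1−p₂) = 1 − 0.220830 × 0.174779 = 0.961404.

0.961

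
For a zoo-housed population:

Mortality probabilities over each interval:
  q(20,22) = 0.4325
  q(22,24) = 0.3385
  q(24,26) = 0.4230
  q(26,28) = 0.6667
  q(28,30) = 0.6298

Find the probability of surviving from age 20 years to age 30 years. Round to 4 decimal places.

Survival from 20 to 30 is the product of surviving each interval: (1 − 0.4325) × (1 − 0.3385) × (1 − 0.4230) × (1 − 0.6667) × (1 − 0.6298).
= 0.5675 × 0.6615 × 0.5770 × 0.3333 × 0.3702 = 0.026727.

0.0267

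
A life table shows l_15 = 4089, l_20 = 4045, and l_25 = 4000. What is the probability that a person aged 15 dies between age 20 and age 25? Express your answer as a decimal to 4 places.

0.0110

This is the probability of reaching 20 but not 25, conditional on being alive at 15: (l_20 − l_25) / l_15.
= (4045 − 4000) / 4089 = 45 / 4089 = 0.011005.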